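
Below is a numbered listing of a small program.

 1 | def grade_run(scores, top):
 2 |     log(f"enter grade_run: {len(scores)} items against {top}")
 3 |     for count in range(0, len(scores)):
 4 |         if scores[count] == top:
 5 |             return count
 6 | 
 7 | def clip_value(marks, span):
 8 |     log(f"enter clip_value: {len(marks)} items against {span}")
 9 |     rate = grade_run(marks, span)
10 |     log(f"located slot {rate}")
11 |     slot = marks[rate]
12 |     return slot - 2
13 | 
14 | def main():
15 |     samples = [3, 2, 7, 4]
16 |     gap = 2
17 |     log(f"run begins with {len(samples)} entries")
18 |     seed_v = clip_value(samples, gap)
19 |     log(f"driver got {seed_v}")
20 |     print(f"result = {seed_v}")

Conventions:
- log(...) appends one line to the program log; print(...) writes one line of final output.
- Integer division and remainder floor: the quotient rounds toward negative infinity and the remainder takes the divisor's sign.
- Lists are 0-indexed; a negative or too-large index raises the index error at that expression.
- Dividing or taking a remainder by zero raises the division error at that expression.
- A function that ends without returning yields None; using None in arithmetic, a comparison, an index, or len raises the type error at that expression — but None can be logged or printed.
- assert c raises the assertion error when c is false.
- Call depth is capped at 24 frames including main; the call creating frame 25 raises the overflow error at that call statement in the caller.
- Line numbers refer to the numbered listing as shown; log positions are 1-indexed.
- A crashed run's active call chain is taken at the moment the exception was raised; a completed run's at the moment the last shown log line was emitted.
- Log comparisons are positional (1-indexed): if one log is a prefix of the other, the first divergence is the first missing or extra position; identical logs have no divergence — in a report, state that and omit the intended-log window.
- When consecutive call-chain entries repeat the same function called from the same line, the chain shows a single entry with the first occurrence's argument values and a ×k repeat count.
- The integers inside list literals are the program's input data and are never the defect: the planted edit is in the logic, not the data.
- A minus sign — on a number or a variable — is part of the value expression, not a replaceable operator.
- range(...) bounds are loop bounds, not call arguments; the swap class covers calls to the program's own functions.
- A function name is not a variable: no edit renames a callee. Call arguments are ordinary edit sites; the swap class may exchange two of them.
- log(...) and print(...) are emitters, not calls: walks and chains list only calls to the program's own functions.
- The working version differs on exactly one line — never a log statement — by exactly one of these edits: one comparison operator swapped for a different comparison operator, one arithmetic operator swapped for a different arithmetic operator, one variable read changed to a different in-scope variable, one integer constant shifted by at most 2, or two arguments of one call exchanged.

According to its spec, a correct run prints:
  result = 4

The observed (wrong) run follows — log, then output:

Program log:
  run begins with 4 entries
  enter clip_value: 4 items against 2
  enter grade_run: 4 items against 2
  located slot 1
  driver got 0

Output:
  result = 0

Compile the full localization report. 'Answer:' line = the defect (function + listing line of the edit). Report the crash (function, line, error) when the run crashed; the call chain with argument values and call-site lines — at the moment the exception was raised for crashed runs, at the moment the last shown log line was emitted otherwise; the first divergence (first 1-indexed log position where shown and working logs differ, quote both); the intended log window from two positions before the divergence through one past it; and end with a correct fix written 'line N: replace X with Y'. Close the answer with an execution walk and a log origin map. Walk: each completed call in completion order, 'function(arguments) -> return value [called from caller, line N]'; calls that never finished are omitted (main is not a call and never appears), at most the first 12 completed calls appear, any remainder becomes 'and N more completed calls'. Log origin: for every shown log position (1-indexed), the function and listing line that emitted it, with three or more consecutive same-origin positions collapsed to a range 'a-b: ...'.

Answer: the defect is in clip_value at line 12.
The tell: At log position 5 the runs split — shown 'driver got 0', but the working version logs 'driver got 4'.
Call chain: main.
First divergence: position 5; shown 'driver got 0' vs intended 'driver got 4'.
Intended log window:
  3: enter grade_run: 4 items against 2
  4: located slot 1
  5: driver got 4
Execution walk:
  grade_run([3, 2, 7, 4], 2) -> 1  [called from clip_value, line 9]
  clip_value([3, 2, 7, 4], 2) -> 0  [called from main, line 18]
Origin of each log line:
  1: logged in main at line 17
  2: logged in clip_value at line 8
  3: logged in grade_run at line 2
  4: logged in clip_value at line 10
  5: logged in main at line 19
A correct fix: line 12: replace `-` with `*`.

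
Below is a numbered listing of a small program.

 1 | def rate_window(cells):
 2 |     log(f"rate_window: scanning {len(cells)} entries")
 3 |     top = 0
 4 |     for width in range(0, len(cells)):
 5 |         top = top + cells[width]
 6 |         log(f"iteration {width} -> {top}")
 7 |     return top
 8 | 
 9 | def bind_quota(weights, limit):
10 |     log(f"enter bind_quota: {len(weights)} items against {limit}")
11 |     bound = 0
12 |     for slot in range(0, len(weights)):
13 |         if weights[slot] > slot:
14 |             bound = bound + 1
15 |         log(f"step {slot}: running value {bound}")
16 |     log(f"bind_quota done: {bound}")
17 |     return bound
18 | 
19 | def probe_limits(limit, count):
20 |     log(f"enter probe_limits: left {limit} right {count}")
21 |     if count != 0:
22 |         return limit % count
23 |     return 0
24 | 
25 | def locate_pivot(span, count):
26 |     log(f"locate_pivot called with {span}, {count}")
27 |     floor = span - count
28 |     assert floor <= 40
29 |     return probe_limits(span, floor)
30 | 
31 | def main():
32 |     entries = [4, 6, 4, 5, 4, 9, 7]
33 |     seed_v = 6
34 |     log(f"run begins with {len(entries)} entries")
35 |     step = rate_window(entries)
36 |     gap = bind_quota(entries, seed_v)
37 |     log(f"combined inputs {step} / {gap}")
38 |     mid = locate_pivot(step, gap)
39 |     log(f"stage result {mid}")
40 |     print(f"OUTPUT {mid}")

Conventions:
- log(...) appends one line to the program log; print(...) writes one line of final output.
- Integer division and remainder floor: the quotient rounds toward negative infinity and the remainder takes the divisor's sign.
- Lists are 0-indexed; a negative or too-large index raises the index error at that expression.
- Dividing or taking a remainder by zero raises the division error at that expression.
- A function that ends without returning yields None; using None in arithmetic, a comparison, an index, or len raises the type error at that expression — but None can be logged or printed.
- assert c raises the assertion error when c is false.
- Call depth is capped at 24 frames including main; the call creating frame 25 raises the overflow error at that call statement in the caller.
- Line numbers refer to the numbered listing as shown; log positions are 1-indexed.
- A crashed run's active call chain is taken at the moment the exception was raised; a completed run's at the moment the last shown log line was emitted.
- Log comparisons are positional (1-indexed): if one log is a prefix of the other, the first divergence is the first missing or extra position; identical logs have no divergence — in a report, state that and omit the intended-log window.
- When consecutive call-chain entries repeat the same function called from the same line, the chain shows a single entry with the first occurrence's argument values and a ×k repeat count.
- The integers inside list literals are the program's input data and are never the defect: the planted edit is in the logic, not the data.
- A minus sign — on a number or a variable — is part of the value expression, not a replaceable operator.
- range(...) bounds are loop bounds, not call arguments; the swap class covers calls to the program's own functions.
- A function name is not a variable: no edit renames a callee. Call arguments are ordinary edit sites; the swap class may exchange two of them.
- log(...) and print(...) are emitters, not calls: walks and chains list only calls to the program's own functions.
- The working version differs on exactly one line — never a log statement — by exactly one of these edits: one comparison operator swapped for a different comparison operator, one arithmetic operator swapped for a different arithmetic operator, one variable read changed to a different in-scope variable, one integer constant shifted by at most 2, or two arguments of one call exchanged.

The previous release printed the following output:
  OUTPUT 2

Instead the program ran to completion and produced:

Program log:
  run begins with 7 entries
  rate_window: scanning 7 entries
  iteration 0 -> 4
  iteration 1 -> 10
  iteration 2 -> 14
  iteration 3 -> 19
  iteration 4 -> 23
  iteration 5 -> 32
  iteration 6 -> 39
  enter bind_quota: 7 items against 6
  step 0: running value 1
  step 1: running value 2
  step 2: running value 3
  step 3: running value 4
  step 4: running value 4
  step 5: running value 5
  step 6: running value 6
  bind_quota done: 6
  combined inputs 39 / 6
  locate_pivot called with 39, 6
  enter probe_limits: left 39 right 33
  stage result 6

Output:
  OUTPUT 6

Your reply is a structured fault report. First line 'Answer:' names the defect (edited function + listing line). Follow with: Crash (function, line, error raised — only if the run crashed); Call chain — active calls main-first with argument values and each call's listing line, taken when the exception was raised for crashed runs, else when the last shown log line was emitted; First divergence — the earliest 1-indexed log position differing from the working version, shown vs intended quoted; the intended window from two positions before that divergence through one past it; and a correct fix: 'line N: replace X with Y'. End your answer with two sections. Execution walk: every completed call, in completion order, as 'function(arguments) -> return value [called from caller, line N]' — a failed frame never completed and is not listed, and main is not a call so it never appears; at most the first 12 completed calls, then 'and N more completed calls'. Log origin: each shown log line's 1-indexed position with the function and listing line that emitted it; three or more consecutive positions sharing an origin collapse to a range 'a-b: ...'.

Answer: the defect is in bind_quota at line 13.
Key observation: The earliest visible damage is log position 11 — 'step 0: running value 1' rather than the intended 'step 0: running value 0'.
Call chain: main.
First divergence: position 11; shown 'step 0: running value 1' vs intended 'step 0: running value 0'.
Intended log window:
  9: iteration 6 -> 39
  10: enter bind_quota: 7 items against 6
  11: step 0: running value 0
  12: step 1: running value 0
Execution walk:
  rate_window([4, 6, 4, 5, 4, 9, 7]) -> 39  [called from main, line 35]
  bind_quota([4, 6, 4, 5, 4, 9, 7], 6) -> 6  [called from main, line 36]
  probe_limits(39, 33) -> 6  [called from locate_pivot, line 29]
  locate_pivot(39, 6) -> 6  [called from main, line 38]
Log origins:
  1 — main, line 34
  2 — rate_window, line 2
  3-9 — rate_window, line 6
  10 — bind_quota, line 10
  11-17 — bind_quota, line 15
  18 — bind_quota, line 16
  19 — main, line 37
  20 — locate_pivot, line 26
  21 — probe_limits, line 20
  22 — main, line 39
A correct fix: line 13: replace `weights[slot] > slot` with `weights[slot] > limit`.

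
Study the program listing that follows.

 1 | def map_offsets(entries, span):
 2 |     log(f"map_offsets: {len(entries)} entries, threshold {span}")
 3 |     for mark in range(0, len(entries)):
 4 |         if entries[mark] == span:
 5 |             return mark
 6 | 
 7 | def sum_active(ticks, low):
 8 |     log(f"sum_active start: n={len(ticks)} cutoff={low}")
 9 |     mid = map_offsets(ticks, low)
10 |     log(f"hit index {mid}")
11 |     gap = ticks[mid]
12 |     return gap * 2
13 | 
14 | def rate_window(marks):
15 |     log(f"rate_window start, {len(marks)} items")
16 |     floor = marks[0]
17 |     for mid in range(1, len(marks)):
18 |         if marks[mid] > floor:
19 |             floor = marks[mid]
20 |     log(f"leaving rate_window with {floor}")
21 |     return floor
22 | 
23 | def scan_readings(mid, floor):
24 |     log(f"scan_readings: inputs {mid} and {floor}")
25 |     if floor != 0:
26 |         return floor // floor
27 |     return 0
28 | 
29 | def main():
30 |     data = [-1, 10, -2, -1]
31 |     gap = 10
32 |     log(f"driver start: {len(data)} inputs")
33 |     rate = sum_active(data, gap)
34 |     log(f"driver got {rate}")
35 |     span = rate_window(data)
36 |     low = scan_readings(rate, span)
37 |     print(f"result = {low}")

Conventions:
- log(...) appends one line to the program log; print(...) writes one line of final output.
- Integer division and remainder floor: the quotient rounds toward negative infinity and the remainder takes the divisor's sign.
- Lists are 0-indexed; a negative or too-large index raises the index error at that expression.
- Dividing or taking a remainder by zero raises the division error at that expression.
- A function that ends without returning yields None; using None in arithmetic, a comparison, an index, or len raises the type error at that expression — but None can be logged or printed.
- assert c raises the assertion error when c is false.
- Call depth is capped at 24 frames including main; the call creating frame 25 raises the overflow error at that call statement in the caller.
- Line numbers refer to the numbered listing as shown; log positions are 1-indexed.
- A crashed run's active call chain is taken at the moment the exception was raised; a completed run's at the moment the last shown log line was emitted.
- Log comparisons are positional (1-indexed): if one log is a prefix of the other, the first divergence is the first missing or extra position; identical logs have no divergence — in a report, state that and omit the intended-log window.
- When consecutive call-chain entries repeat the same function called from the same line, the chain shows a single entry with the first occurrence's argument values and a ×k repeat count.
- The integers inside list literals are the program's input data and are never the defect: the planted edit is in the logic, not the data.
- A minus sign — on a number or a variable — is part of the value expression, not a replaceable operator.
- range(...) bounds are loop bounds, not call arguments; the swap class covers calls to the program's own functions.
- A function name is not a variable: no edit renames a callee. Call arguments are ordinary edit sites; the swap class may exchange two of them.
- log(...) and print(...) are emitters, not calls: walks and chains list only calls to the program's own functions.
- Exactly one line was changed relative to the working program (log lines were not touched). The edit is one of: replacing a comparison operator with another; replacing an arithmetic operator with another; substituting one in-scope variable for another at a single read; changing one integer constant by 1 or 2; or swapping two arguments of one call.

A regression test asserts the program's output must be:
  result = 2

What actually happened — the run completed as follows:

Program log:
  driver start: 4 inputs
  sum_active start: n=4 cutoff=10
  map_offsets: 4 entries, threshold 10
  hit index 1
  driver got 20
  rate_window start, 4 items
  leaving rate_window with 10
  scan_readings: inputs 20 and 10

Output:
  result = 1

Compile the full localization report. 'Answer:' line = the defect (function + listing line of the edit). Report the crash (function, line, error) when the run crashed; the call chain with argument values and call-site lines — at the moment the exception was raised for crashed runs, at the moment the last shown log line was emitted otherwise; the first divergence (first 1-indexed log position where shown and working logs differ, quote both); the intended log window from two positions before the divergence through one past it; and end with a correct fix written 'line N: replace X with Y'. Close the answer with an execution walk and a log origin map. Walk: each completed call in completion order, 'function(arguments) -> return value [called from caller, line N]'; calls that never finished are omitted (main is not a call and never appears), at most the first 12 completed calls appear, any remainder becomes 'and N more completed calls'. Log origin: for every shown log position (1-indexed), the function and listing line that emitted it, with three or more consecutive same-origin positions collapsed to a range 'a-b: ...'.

Answer: the defect is in scan_readings at line 26.
Core observation: The two runs log identically and part ways only at the printed values.
Call chain: main -> scan_readings(20, 10) (called at line 36).
First divergence: none; the two logs match at every position.
Execution walk:
  map_offsets([-1, 10, -2, -1], 10) -> 1  [called from sum_active, line 9]
  sum_active([-1, 10, -2, -1], 10) -> 20  [called from main, line 33]
  rate_window([-1, 10, -2, -1]) -> 10  [called from main, line 35]
  scan_readings(20, 10) -> 1  [called from main, line 36]
Origin of each log line:
  1: emitted by main (line 32)
  2: emitted by sum_active (line 8)
  3: emitted by map_offsets (line 2)
  4: emitted by sum_active (line 10)
  5: emitted by main (line 34)
  6: emitted by rate_window (line 15)
  7: emitted by rate_window (line 20)
  8: emitted by scan_readings (line 24)
A correct fix: line 26: replace `floor // floor` with `mid // floor`.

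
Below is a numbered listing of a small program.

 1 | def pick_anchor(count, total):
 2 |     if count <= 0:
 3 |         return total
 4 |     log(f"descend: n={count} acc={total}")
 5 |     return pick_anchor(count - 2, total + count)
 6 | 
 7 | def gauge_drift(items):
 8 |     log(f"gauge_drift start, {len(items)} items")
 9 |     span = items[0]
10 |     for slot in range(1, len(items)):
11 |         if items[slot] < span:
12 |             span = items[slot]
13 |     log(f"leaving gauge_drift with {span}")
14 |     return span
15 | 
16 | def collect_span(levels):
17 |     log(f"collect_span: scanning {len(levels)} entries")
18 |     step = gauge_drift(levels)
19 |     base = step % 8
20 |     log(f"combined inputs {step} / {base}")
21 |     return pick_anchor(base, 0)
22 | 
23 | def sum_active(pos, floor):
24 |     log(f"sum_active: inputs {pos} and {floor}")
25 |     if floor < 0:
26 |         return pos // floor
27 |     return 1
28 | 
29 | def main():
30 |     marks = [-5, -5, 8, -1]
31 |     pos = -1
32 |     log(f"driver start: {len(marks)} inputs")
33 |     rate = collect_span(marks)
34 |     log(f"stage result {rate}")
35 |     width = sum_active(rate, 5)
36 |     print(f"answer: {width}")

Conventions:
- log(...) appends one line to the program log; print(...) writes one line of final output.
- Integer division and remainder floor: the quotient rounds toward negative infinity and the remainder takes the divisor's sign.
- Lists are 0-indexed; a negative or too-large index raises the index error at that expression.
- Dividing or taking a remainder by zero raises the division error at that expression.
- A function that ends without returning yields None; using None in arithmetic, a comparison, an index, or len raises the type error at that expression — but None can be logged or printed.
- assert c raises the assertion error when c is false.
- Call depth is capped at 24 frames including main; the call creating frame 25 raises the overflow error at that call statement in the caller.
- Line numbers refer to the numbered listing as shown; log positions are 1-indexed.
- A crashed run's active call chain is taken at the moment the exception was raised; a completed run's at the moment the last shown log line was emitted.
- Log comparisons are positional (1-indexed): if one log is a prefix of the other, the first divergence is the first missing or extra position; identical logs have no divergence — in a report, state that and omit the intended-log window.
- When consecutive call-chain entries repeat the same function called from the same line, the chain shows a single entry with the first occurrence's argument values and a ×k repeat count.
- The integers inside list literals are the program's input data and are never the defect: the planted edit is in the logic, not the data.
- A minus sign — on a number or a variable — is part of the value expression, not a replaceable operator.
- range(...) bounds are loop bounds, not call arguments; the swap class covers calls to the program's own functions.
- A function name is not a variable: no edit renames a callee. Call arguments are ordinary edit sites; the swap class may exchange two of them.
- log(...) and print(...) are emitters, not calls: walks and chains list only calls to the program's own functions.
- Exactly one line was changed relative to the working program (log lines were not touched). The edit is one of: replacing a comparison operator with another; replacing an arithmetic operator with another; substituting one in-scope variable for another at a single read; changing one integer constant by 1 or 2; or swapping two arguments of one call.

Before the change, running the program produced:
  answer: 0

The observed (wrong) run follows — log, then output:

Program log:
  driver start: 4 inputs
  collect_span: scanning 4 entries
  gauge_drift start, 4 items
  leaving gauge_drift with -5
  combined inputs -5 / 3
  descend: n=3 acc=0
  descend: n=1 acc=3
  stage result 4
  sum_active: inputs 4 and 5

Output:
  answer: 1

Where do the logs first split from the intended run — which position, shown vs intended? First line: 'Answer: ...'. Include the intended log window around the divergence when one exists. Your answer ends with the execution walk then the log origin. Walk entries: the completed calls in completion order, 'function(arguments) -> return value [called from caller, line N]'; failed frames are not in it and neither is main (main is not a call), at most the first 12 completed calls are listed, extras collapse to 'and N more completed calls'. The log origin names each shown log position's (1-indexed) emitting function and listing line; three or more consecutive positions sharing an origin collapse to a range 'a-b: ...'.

Answer: none (the log streams are identical).
Execution walk:
  gauge_drift([-5, -5, 8, -1]) -> -5  [called from collect_span, line 18]
  pick_anchor(-1, 4) -> 4  [called from pick_anchor, line 5]
  pick_anchor(1, 3) -> 4  [called from pick_anchor, line 5]
  pick_anchor(3, 0) -> 4  [called from collect_span, line 21]
  collect_span([-5, -5, 8, -1]) -> 4  [called from main, line 33]
  sum_active(4, 5) -> 1  [called from main, line 35]
Log origins:
  1: emitted by main (line 32)
  2: emitted by collect_span (line 17)
  3: emitted by gauge_drift (line 8)
  4: emitted by gauge_drift (line 13)
  5: emitted by collect_span (line 20)
  6: emitted by pick_anchor (line 4)
  7: emitted by pick_anchor (line 4)
  8: emitted by main (line 34)
  9: emitted by sum_active (line 24)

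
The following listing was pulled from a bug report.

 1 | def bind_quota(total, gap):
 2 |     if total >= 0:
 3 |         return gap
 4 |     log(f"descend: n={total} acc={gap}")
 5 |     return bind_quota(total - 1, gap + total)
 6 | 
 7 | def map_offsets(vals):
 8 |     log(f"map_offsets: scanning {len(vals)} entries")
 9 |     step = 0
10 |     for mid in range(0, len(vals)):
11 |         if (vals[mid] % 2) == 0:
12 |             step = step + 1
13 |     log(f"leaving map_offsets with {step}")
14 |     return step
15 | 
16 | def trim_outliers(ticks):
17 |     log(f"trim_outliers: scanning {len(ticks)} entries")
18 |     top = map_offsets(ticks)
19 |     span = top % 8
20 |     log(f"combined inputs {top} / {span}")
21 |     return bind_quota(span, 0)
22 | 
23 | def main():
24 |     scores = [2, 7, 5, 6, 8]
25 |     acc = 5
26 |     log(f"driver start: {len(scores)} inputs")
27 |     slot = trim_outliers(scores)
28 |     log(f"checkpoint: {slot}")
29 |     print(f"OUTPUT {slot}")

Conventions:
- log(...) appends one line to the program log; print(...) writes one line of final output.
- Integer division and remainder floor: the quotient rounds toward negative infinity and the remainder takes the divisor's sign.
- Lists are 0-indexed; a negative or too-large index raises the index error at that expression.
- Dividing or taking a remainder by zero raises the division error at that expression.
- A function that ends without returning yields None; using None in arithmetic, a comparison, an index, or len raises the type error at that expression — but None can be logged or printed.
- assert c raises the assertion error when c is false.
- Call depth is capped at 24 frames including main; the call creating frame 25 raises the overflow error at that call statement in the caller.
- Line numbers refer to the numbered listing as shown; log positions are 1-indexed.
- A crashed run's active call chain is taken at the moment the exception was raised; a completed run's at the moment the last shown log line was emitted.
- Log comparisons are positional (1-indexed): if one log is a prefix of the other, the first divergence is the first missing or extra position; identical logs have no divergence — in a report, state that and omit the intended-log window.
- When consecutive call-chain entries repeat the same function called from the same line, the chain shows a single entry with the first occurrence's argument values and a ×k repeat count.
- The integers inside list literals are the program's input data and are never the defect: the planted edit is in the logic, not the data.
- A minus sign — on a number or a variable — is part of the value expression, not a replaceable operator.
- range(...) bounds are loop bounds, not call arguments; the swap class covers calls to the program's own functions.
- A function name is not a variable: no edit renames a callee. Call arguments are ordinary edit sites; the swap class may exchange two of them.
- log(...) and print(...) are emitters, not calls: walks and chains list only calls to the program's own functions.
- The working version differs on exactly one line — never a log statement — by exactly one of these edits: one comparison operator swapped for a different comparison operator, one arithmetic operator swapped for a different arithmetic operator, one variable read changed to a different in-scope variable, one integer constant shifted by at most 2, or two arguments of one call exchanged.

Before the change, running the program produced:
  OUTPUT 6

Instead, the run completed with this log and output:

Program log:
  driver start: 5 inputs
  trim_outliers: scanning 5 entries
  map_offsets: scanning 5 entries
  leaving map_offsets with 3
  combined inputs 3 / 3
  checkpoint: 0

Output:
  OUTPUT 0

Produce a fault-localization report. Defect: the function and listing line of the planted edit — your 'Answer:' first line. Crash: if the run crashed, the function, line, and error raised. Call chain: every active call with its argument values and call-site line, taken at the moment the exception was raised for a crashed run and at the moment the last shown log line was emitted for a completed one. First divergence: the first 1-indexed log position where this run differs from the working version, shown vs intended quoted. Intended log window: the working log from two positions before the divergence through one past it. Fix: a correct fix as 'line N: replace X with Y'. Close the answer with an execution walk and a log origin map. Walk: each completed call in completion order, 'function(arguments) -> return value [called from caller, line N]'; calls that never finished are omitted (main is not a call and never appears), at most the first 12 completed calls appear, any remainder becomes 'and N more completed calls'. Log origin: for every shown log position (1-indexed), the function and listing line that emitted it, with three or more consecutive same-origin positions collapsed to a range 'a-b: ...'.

Answer: the defect is in bind_quota at line 2.
Key observation: The log first diverges at position 6: the faulty run prints 'checkpoint: 0' where the working version prints 'descend: n=3 acc=0'.
Call chain: main.
First divergence: at position 6 the run shows 'checkpoint: 0' where the working version logs 'descend: n=3 acc=0'.
Intended log window:
  4: leaving map_offsets with 3
  5: combined inputs 3 / 3
  6: descend: n=3 acc=0
  7: descend: n=2 acc=3
Execution walk:
  map_offsets([2, 7, 5, 6, 8]) -> 3  [called from trim_outliers, line 18]
  bind_quota(3, 0) -> 0  [called from trim_outliers, line 21]
  trim_outliers([2, 7, 5, 6, 8]) -> 0  [called from main, line 27]
Log line origins:
  1: from main, line 26
  2: from trim_outliers, line 17
  3: from map_offsets, line 8
  4: from map_offsets, line 13
  5: from trim_outliers, line 20
  6: from main, line 28
A correct fix: line 2: replace `>=` with `<=`.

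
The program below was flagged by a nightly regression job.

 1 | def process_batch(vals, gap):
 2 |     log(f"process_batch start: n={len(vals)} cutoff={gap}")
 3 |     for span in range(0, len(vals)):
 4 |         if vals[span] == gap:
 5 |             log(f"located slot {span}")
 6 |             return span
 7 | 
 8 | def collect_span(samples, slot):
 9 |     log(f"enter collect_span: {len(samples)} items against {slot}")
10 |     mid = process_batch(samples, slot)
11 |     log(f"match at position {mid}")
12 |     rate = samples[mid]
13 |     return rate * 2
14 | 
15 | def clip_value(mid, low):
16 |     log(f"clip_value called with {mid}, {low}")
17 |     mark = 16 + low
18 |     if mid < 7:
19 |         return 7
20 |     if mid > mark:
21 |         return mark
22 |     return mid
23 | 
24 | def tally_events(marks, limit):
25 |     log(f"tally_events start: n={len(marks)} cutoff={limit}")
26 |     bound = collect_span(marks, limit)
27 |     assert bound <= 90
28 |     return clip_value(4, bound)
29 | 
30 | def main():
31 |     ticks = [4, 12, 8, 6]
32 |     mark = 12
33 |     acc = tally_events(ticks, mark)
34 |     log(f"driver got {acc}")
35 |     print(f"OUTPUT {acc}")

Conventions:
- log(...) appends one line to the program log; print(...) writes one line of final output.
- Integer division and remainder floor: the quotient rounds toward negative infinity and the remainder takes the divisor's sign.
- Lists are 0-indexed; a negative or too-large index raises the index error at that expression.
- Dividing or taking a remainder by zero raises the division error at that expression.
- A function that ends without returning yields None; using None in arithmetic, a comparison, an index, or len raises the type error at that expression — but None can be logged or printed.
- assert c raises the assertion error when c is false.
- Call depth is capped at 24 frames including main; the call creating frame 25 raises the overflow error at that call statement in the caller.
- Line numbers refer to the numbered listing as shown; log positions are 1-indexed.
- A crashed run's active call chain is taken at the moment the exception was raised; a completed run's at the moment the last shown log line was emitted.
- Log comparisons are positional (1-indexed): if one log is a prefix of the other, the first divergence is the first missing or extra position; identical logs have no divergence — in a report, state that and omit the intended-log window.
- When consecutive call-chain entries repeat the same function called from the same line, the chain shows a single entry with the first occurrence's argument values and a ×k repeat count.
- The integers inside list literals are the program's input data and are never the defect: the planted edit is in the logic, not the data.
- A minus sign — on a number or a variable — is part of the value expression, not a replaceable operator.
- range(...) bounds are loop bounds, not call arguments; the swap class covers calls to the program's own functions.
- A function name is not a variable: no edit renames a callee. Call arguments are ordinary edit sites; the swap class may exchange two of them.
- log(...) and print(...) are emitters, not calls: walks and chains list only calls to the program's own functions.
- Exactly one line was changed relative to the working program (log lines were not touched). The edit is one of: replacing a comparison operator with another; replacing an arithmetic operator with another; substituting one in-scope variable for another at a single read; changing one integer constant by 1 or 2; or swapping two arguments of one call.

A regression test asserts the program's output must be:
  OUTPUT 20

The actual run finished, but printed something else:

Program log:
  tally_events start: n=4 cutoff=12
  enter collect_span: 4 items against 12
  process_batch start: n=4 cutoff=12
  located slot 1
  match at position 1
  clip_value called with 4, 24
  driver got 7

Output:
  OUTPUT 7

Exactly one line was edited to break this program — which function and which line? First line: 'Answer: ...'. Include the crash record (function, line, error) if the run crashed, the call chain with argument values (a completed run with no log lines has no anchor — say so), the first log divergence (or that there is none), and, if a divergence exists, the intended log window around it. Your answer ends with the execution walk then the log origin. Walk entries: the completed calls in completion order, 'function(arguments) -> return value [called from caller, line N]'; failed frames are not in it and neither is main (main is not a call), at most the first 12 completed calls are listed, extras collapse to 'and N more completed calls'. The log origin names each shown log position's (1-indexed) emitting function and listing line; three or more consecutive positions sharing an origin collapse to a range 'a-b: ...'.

Answer: the defect is in tally_events at line 28.
Core observation: At log position 6 the runs split — shown 'clip_value called with 4, 24', but the working version logs 'clip_value called with 24, 4'.
Call chain: main.
First divergence: position 6 — shown 'clip_value called with 4, 24', intended 'clip_value called with 24, 4'.
Intended log window:
  4: located slot 1
  5: match at position 1
  6: clip_value called with 24, 4
  7: driver got 20
Execution walk:
  process_batch([4, 12, 8, 6], 12) -> 1  [called from collect_span, line 10]
  collect_span([4, 12, 8, 6], 12) -> 24  [called from tally_events, line 26]
  clip_value(4, 24) -> 7  [called from tally_events, line 28]
  tally_events([4, 12, 8, 6], 12) -> 7  [called from main, line 33]
Log origin:
  1: logged in tally_events at line 25
  2: logged in collect_span at line 9
  3: logged in process_batch at line 2
  4: logged in process_batch at line 5
  5: logged in collect_span at line 11
  6: logged in clip_value at line 16
  7: logged in main at line 34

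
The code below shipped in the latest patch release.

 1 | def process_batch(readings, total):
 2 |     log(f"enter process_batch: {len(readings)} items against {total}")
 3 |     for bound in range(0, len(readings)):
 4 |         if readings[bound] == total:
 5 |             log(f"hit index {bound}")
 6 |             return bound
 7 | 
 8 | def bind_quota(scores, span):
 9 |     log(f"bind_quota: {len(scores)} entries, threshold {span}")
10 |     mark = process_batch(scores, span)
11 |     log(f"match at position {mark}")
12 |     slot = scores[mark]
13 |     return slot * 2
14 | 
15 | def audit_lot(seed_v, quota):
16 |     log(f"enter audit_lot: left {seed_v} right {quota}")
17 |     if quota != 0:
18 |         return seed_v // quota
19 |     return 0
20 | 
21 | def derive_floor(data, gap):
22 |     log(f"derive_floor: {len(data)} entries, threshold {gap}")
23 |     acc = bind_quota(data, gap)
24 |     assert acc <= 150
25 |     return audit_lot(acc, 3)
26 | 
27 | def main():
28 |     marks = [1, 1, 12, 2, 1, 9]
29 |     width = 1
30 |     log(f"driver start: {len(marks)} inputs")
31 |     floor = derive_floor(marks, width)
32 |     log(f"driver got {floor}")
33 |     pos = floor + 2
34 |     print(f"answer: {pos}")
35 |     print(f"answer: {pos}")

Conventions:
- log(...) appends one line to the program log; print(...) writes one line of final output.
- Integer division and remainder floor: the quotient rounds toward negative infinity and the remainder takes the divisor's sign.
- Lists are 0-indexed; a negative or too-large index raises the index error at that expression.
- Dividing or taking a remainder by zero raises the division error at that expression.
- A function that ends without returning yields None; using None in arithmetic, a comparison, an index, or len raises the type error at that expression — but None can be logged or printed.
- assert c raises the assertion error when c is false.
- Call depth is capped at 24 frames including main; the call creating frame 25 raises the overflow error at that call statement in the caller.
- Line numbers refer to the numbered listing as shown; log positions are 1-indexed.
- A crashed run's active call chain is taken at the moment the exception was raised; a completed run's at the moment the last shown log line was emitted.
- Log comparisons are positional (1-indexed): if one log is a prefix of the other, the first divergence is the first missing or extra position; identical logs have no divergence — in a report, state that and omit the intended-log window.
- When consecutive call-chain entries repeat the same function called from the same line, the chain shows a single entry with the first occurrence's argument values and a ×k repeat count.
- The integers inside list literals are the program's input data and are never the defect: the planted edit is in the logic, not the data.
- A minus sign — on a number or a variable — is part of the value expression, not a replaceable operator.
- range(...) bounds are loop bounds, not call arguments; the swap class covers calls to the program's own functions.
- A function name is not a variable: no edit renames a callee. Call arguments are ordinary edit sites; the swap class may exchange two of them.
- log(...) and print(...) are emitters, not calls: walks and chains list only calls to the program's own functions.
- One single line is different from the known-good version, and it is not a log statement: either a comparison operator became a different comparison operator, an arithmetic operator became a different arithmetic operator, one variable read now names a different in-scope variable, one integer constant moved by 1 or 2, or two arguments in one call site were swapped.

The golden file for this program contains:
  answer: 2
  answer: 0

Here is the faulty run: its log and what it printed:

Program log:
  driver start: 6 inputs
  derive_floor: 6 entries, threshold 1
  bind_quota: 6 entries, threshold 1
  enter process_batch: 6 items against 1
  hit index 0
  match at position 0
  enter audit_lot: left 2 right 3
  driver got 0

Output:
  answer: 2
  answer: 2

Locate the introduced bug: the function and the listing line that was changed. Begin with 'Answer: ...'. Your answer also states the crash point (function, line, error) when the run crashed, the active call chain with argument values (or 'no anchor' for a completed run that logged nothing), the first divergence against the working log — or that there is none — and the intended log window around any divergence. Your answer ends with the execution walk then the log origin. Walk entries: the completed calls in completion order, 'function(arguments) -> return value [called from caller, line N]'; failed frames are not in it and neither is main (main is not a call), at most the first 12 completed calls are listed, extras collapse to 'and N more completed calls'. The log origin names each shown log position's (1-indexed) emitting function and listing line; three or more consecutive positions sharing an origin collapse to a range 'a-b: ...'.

Answer: the defect is in main at line 35.
Core observation: Every logged value matches the working version; the printed result is what differs.
Call chain: main.
First divergence: none; the two logs match at every position.
Execution walk:
  process_batch([1, 1, 12, 2, 1, 9], 1) -> 0  [called from bind_quota, line 10]
  bind_quota([1, 1, 12, 2, 1, 9], 1) -> 2  [called from derive_floor, line 23]
  audit_lot(2, 3) -> 0  [called from derive_floor, line 25]
  derive_floor([1, 1, 12, 2, 1, 9], 1) -> 0  [called from main, line 31]
Log line origins:
  1: emitted by main (line 30)
  2: emitted by derive_floor (line 22)
  3: emitted by bind_quota (line 9)
  4: emitted by process_batch (line 2)
  5: emitted by process_batch (line 5)
  6: emitted by bind_quota (line 11)
  7: emitted by audit_lot (line 16)
  8: emitted by main (line 32)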